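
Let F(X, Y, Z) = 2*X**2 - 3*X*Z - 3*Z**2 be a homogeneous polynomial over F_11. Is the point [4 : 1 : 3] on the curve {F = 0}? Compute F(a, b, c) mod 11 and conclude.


F(4,1,3) ≡ 2 (mod 11); P is NOT on the curve.

Evaluate F(4, 1, 3) term-by-term (mod 11).
  2*X**2 ↦ 2·16·1·1 = 32
  -3*X*Z ↦ -3·4·1·3 = -36
  -3*Z**2 ↦ -3·1·1·9 = -27
Sum: F(4, 1, 3) = (32) + (-36) + (-27) = -31.
Reducing mod 11: -31 ≡ 2 (mod 11).
Since F(a, b, c) ≡ 2 ≠ 0 (mod 11), P does NOT lie on the curve.


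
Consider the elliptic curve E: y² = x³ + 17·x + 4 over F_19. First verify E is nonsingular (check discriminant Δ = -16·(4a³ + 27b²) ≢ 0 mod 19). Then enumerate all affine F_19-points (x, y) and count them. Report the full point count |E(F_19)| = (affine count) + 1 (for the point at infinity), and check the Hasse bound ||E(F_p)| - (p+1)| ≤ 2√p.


Affine points = {(0, 2), (0, 17), (3, 5), (3, 14), (5, 9), (5, 10), (8, 5), (8, 14), (12, 6), (12, 13), (13, 3), (13, 16), (15, 9), (15, 10), (17, 0), (18, 9), (18, 10)}; affine count = 17; |E(F_19)| = 18.

Discriminant check: Δ ∝ 4a³ + 27b² = 4·17³ + 27·4² = 4·4913 + 27·16 ≡ 1 (mod 19). Nonzero ⇒ E is nonsingular.
For each x ∈ F_19, compute rhs = x³ + 17·x + 4 mod 19, then count y ∈ F_19 with y² ≡ rhs.
  x = 0: rhs = 4, matching y values: 2, 17 (2 points).
  x = 1: rhs = 3, matching y values: none (0 points).
  x = 2: rhs = 8, matching y values: none (0 points).
  x = 3: rhs = 6, matching y values: 5, 14 (2 points).
  x = 4: rhs = 3, matching y values: none (0 points).
  x = 5: rhs = 5, matching y values: 9, 10 (2 points).
  x = 6: rhs = 18, matching y values: none (0 points).
  x = 7: rhs = 10, matching y values: none (0 points).
  x = 8: rhs = 6, matching y values: 5, 14 (2 points).
  x = 9: rhs = 12, matching y values: none (0 points).
  x = 10: rhs = 15, matching y values: none (0 points).
  x = 11: rhs = 2, matching y values: none (0 points).
  x = 12: rhs = 17, matching y values: 6, 13 (2 points).
  x = 13: rhs = 9, matching y values: 3, 16 (2 points).
  x = 14: rhs = 3, matching y values: none (0 points).
  x = 15: rhs = 5, matching y values: 9, 10 (2 points).
  x = 16: rhs = 2, matching y values: none (0 points).
  x = 17: rhs = 0, matching y values: 0 (1 points).
  x = 18: rhs = 5, matching y values: 9, 10 (2 points).
Total affine count: 17.
Full point count |E(F_19)| = 17 + 1 = 18.
Hasse bound: |18 − (19+1)| = |-2| = 2 ≤ 2√19 ≈ 8.7178 ✓.


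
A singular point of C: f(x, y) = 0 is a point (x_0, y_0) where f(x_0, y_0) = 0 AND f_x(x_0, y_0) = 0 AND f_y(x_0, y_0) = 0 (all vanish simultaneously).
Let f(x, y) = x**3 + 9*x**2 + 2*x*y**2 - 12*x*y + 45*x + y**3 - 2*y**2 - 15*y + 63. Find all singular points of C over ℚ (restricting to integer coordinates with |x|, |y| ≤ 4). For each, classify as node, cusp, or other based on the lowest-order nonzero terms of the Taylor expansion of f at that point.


Singular points: {(-3, 3)}; classification: cusp.

Compute partial derivatives:
  f_x = 3*x**2 + 18*x + 2*y**2 - 12*y + 45.
  f_y = 4*x*y - 12*x + 3*y**2 - 4*y - 15.
Scan x_0 ∈ {−4, ..., 4}. For each x_0, f_y(x_0, y) is a polynomial in y; find its integer roots y ∈ {−4, ..., 4}, then test f_x and f at those candidates.
  x = -4: f_y(-4, y) = 3*y**2 - 20*y + 33; vanishes at y ∈ {3}. (-4, 3): f_x = 3 ≠ 0.
  x = -3: f_y(-3, y) = 3*y**2 - 16*y + 21; vanishes at y ∈ {3}. (-3, 3): f_x = 0, f = 0 — SINGULAR.
  x = -2: f_y(-2, y) = 3*y**2 - 12*y + 9; vanishes at y ∈ {1, 3}. (-2, 1): f_x = 11 ≠ 0; (-2, 3): f_x = 3 ≠ 0.
  x = -1: f_y(-1, y) = 3*y**2 - 8*y - 3; vanishes at y ∈ {3}. (-1, 3): f_x = 12 ≠ 0.
  x = 0: f_y(0, y) = 3*y**2 - 4*y - 15; vanishes at y ∈ {3}. (0, 3): f_x = 27 ≠ 0.
  x = 1: f_y(1, y) = 3*y**2 - 27; vanishes at y ∈ {-3, 3}. (1, -3): f_x = 120 ≠ 0; (1, 3): f_x = 48 ≠ 0.
  x = 2: f_y(2, y) = 3*y**2 + 4*y - 39; vanishes at y ∈ {3}. (2, 3): f_x = 75 ≠ 0.
  x = 3: f_y(3, y) = 3*y**2 + 8*y - 51; vanishes at y ∈ {3}. (3, 3): f_x = 108 ≠ 0.
  x = 4: f_y(4, y) = 3*y**2 + 12*y - 63; vanishes at y ∈ {3}. (4, 3): f_x = 147 ≠ 0.
Only singular point on the grid: (-3, 3).
Classify: substitute x = -3 + u, y = 3 + v and expand: f = u**3 + 2*u*v**2 + v**3 + v**2.
No constant or linear terms (consistent with a singular point). Quadratic part: v**2. Cubic part: u**3 + 2*u*v**2 + v**3.
The quadratic part v**2 is a perfect square, so there is a single (double) tangent line v = 0, i.e. y = 3. Restricting the cubic part to that line (v = 0) leaves u**3 ≠ 0, so f is not divisible by v and the branch is v² ≈ -u**3 to lowest order — this is a cusp.
Classification: cusp.


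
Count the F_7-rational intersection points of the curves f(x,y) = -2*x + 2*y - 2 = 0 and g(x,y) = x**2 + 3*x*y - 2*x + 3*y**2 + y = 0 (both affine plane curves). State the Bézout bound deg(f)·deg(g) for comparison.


Common zeros: {(3, 4)}; count = 1; Bézout bound = 2.

deg(f) = 1, deg(g) = 2, so Bézout bound = 2.
Scan x ∈ F_7. For each x, list the y ∈ F_7 with f(x, y) ≡ 0 and those with g(x, y) ≡ 0 (mod 7); the common zeros in that column are the intersection.
  x = 0: f ≡ 0 at y ∈ {1}; g ≡ 0 at y ∈ {0, 2}; common: ∅.
  x = 1: f ≡ 0 at y ∈ {2}; g ≡ 0 at y ∈ {4}; common: ∅.
  x = 2: f ≡ 0 at y ∈ {3}; g ≡ 0 at y ∈ {0}; common: ∅.
  x = 3: f ≡ 0 at y ∈ {4}; g ≡ 0 at y ∈ {2, 4}; common: {4}.
  x = 4: f ≡ 0 at y ∈ {5}; g ≡ 0 at y ∈ ∅; common: ∅.
  x = 5: f ≡ 0 at y ∈ {6}; g ≡ 0 at y ∈ ∅; common: ∅.
  x = 6: f ≡ 0 at y ∈ {0}; g ≡ 0 at y ∈ ∅; common: ∅.
Collecting: common zeros = {(3, 4)}, so the count is 1.
Comparison with the Bézout bound: 1 ≤ 2 = deg(f)·deg(g), as expected for curves with no common component (the affine F_7-count falls short of the bound because intersections may lie at infinity, over extension fields, or carry multiplicity).


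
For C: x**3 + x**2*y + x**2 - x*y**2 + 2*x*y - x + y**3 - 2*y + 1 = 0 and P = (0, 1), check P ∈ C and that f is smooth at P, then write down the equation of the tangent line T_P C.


Tangent line at P: y - 1 = 0.

Step 1: f(0, 1) = 0, so P lies on C.
Step 2: partial derivatives
  f_x(x, y) = 3*x**2 + 2*x*y + 2*x - y**2 + 2*y - 1, f_y(x, y) = x**2 - 2*x*y + 2*x + 3*y**2 - 2.
  f_x(P) = 0, f_y(P) = 1 (gradient nonzero, so P is smooth).
Step 3: tangent line at P: 0·(x − 0) + 1·(y − 1) = 0.
Expanding: y - 1 = 0.


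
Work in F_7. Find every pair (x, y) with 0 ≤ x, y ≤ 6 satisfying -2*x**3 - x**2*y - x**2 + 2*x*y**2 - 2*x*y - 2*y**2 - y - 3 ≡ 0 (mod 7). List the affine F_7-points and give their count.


Affine F_7-points: {(1, 2), (4, 0), (4, 3), (5, 4)}; count = 4.

For each of the 49 pairs (x, y) ∈ F_7², evaluate f(x, y) mod 7. Record the zeros.
  x = 0: [0↦4, 1↦1, 2↦1, 3↦4, 4↦3, 5↦5, 6↦3]  zeros at y ∈ ∅
  x = 1: [0↦1, 1↦4, 2↦0, 3↦3, 4↦6, 5↦2, 6↦5]  zeros at y ∈ {2}
  x = 2: [0↦5, 1↦5, 2↦2, 3↦3, 4↦1, 5↦3, 6↦2]  zeros at y ∈ ∅
  x = 3: [0↦4, 1↦6, 2↦2, 3↦6, 4↦4, 5↦3, 6↦3]  zeros at y ∈ ∅
  x = 4: [0↦0, 1↦2, 2↦2, 3↦0, 4↦3, 5↦4, 6↦3]  zeros at y ∈ {0, 3}
  x = 5: [0↦2, 1↦2, 2↦4, 3↦1, 4↦0, 5↦1, 6↦4]  zeros at y ∈ {4}
  x = 6: [0↦5, 1↦1, 2↦3, 3↦4, 4↦4, 5↦3, 6↦1]  zeros at y ∈ ∅
Collecting zeros: affine points = {(1, 2), (4, 0), (4, 3), (5, 4)}.
Total count |C(F_7)_aff| = 4.


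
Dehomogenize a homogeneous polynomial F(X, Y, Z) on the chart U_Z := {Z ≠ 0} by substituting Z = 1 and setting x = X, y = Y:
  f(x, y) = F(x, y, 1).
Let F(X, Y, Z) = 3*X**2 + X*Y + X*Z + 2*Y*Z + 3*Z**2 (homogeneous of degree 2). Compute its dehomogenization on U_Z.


f(x, y) = 3*x**2 + x*y + x + 2*y + 3

On U_Z we set Z = 1. Each monomial c·X^i·Y^j·Z^k in F becomes c·x^i·y^j·1^k = c·x^i·y^j.
Substituting Z = 1: F(X, Y, 1) = 3*x**2 + x*y + x + 2*y + 3.
Note: deg(f) ≤ deg(F) = 2; strict inequality happens when F is divisible by Z (lost terms).


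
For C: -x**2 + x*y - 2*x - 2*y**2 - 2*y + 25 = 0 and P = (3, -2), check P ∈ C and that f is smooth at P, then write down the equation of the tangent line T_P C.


Tangent line at P: -10*x + 9*y + 48 = 0.

Step 1: f(3, -2) = 0, so P lies on C.
Step 2: partial derivatives
  f_x(x, y) = -2*x + y - 2, f_y(x, y) = x - 4*y - 2.
  f_x(P) = -10, f_y(P) = 9 (gradient nonzero, so P is smooth).
Step 3: tangent line at P: -10·(x − 3) + 9·(y − -2) = 0.
Expanding: -10*x + 9*y + 48 = 0.


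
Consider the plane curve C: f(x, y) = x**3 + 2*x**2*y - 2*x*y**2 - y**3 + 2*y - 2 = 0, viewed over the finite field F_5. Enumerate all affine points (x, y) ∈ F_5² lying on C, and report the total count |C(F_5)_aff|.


Affine F_5-points: {(1, 1), (3, 0), (3, 4), (4, 2), (4, 3)}; count = 5.

For each of the 25 pairs (x, y) ∈ F_5², evaluate f(x, y) mod 5. Record the zeros.
  x = 0: [0↦3, 1↦4, 2↦4, 3↦2, 4↦2]  zeros at y ∈ ∅
  x = 1: [0↦4, 1↦0, 2↦1, 3↦1, 4↦4]  zeros at y ∈ {1}
  x = 2: [0↦1, 1↦1, 2↦2, 3↦3, 4↦3]  zeros at y ∈ ∅
  x = 3: [0↦0, 1↦3, 2↦3, 3↦4, 4↦0]  zeros at y ∈ {0, 4}
  x = 4: [0↦2, 1↦2, 2↦0, 3↦0, 4↦1]  zeros at y ∈ {2, 3}
Collecting zeros: affine points = {(1, 1), (3, 0), (3, 4), (4, 2), (4, 3)}.
Total count |C(F_5)_aff| = 5.


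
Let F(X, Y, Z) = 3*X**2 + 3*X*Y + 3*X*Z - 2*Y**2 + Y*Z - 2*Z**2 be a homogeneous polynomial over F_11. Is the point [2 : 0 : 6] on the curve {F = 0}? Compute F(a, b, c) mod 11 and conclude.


F(2,0,6) ≡ 9 (mod 11); P is NOT on the curve.

Evaluate F(2, 0, 6) term-by-term (mod 11).
  3*X**2 ↦ 3·4·1·1 = 12
  3*X*Y ↦ 3·2·0·1 = 0
  3*X*Z ↦ 3·2·1·6 = 36
  -2*Y**2 ↦ -2·1·0·1 = 0
  Y*Z ↦ 1·1·0·6 = 0
  -2*Z**2 ↦ -2·1·1·36 = -72
Sum: F(2, 0, 6) = (12) + (0) + (36) + (0) + (0) + (-72) = -24.
Reducing mod 11: -24 ≡ 9 (mod 11).
Since F(a, b, c) ≡ 9 ≠ 0 (mod 11), P does NOT lie on the curve.


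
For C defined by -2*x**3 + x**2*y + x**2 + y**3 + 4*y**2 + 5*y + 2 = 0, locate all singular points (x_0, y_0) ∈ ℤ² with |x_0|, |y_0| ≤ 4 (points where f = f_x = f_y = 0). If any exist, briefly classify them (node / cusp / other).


Singular points: {(0, -1)}; classification: cusp.

Compute partial derivatives:
  f_x = -6*x**2 + 2*x*y + 2*x.
  f_y = x**2 + 3*y**2 + 8*y + 5.
Scan x_0 ∈ {−4, ..., 4}. For each x_0, f_y(x_0, y) is a polynomial in y; find its integer roots y ∈ {−4, ..., 4}, then test f_x and f at those candidates.
  x = -4: f_y(-4, y) = 3*y**2 + 8*y + 21; no integer root y with |y| ≤ 4.
  x = -3: f_y(-3, y) = 3*y**2 + 8*y + 14; no integer root y with |y| ≤ 4.
  x = -2: f_y(-2, y) = 3*y**2 + 8*y + 9; no integer root y with |y| ≤ 4.
  x = -1: f_y(-1, y) = 3*y**2 + 8*y + 6; no integer root y with |y| ≤ 4.
  x = 0: f_y(0, y) = 3*y**2 + 8*y + 5; vanishes at y ∈ {-1}. (0, -1): f_x = 0, f = 0 — SINGULAR.
  x = 1: f_y(1, y) = 3*y**2 + 8*y + 6; no integer root y with |y| ≤ 4.
  x = 2: f_y(2, y) = 3*y**2 + 8*y + 9; no integer root y with |y| ≤ 4.
  x = 3: f_y(3, y) = 3*y**2 + 8*y + 14; no integer root y with |y| ≤ 4.
  x = 4: f_y(4, y) = 3*y**2 + 8*y + 21; no integer root y with |y| ≤ 4.
Only singular point on the grid: (0, -1).
Classify: substitute x = 0 + u, y = -1 + v and expand: f = -2*u**3 + u**2*v + v**3 + v**2.
No constant or linear terms (consistent with a singular point). Quadratic part: v**2. Cubic part: -2*u**3 + u**2*v + v**3.
The quadratic part v**2 is a perfect square, so there is a single (double) tangent line v = 0, i.e. y = -1. Restricting the cubic part to that line (v = 0) leaves -2*u**3 ≠ 0, so f is not divisible by v and the branch is v² ≈ 2*u**3 to lowest order — this is a cusp.
Classification: cusp.


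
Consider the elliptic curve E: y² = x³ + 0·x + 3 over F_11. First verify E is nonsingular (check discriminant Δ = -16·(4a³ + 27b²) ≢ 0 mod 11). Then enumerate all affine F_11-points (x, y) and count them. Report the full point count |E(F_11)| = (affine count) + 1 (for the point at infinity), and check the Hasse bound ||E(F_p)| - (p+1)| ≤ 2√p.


Affine points = {(0, 5), (0, 6), (1, 2), (1, 9), (2, 0), (4, 1), (4, 10), (7, 4), (7, 7), (8, 3), (8, 8)}; affine count = 11; |E(F_11)| = 12.

Discriminant check: Δ ∝ 4a³ + 27b² = 4·0³ + 27·3² = 4·0 + 27·9 ≡ 1 (mod 11). Nonzero ⇒ E is nonsingular.
For each x ∈ F_11, compute rhs = x³ + 0·x + 3 mod 11, then count y ∈ F_11 with y² ≡ rhs.
  x = 0: rhs = 3, matching y values: 5, 6 (2 points).
  x = 1: rhs = 4, matching y values: 2, 9 (2 points).
  x = 2: rhs = 0, matching y values: 0 (1 points).
  x = 3: rhs = 8, matching y values: none (0 points).
  x = 4: rhs = 1, matching y values: 1, 10 (2 points).
  x = 5: rhs = 7, matching y values: none (0 points).
  x = 6: rhs = 10, matching y values: none (0 points).
  x = 7: rhs = 5, matching y values: 4, 7 (2 points).
  x = 8: rhs = 9, matching y values: 3, 8 (2 points).
  x = 9: rhs = 6, matching y values: none (0 points).
  x = 10: rhs = 2, matching y values: none (0 points).
Total affine count: 11.
Full point count |E(F_11)| = 11 + 1 = 12.
Hasse bound: |12 − (11+1)| = |0| = 0 ≤ 2√11 ≈ 6.6332 ✓.


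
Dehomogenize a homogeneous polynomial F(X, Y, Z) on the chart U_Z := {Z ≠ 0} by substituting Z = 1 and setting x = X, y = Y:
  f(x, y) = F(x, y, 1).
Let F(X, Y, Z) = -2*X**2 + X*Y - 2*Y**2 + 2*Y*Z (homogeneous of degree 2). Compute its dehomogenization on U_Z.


f(x, y) = -2*x**2 + x*y - 2*y**2 + 2*y

On U_Z we set Z = 1. Each monomial c·X^i·Y^j·Z^k in F becomes c·x^i·y^j·1^k = c·x^i·y^j.
Substituting Z = 1: F(X, Y, 1) = -2*x**2 + x*y - 2*y**2 + 2*y.
Note: deg(f) ≤ deg(F) = 2; strict inequality happens when F is divisible by Z (lost terms).


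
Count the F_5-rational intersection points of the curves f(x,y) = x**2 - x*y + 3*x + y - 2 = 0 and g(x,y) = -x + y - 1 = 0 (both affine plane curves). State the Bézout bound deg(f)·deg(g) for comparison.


Common zeros: {(2, 3)}; count = 1; Bézout bound = 2.

deg(f) = 2, deg(g) = 1, so Bézout bound = 2.
Scan x ∈ F_5. For each x, list the y ∈ F_5 with f(x, y) ≡ 0 and those with g(x, y) ≡ 0 (mod 5); the common zeros in that column are the intersection.
  x = 0: f ≡ 0 at y ∈ {2}; g ≡ 0 at y ∈ {1}; common: ∅.
  x = 1: f ≡ 0 at y ∈ ∅; g ≡ 0 at y ∈ {2}; common: ∅.
  x = 2: f ≡ 0 at y ∈ {3}; g ≡ 0 at y ∈ {3}; common: {3}.
  x = 3: f ≡ 0 at y ∈ {3}; g ≡ 0 at y ∈ {4}; common: ∅.
  x = 4: f ≡ 0 at y ∈ {2}; g ≡ 0 at y ∈ {0}; common: ∅.
Collecting: common zeros = {(2, 3)}, so the count is 1.
Comparison with the Bézout bound: 1 ≤ 2 = deg(f)·deg(g), as expected for curves with no common component (the affine F_5-count falls short of the bound because intersections may lie at infinity, over extension fields, or carry multiplicity).


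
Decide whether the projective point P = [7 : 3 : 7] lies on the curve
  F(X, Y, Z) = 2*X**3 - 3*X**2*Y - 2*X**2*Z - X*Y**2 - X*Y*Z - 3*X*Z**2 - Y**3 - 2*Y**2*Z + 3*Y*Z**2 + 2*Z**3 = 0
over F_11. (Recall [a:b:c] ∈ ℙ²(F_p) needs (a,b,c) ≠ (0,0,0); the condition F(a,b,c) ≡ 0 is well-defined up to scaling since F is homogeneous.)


F(7,3,7) ≡ 9 (mod 11); P is NOT on the curve.

Evaluate F(7, 3, 7) term-by-term (mod 11).
  2*X**3 ↦ 2·343·1·1 = 686
  -3*X**2*Y ↦ -3·49·3·1 = -441
  -2*X**2*Z ↦ -2·49·1·7 = -686
  -X*Y**2 ↦ -1·7·9·1 = -63
  -X*Y*Z ↦ -1·7·3·7 = -147
  -3*X*Z**2 ↦ -3·7·1·49 = -1029
  -Y**3 ↦ -1·1·27·1 = -27
  -2*Y**2*Z ↦ -2·1·9·7 = -126
  3*Y*Z**2 ↦ 3·1·3·49 = 441
  2*Z**3 ↦ 2·1·1·343 = 686
Sum: F(7, 3, 7) = (686) + (-441) + (-686) + (-63) + (-147) + (-1029) + (-27) + (-126) + (441) + (686) = -706.
Reducing mod 11: -706 ≡ 9 (mod 11).
Since F(a, b, c) ≡ 9 ≠ 0 (mod 11), P does NOT lie on the curve.


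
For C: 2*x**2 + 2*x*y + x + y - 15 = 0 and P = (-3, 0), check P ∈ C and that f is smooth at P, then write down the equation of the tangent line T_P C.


Tangent line at P: -11*x - 5*y - 33 = 0.

Step 1: f(-3, 0) = 0, so P lies on C.
Step 2: partial derivatives
  f_x(x, y) = 4*x + 2*y + 1, f_y(x, y) = 2*x + 1.
  f_x(P) = -11, f_y(P) = -5 (gradient nonzero, so P is smooth).
Step 3: tangent line at P: -11·(x − -3) + -5·(y − 0) = 0.
Expanding: -11*x - 5*y - 33 = 0.


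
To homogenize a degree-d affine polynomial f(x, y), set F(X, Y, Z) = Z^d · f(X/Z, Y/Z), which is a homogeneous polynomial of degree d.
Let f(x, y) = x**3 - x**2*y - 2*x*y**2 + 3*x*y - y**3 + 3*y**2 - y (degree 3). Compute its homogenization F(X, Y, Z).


F(X, Y, Z) = X**3 - X**2*Y - 2*X*Y**2 + 3*X*Y*Z - Y**3 + 3*Y**2*Z - Y*Z**2

deg(f) = 3.
Substitute x = X/Z, y = Y/Z into f, then multiply by Z^3.
  monomial 1·x^3·y^0 ↦ 1·X^3·Y^0·Z^0.
  monomial -1·x^2·y^1 ↦ -1·X^2·Y^1·Z^0.
  monomial -2·x^1·y^2 ↦ -2·X^1·Y^2·Z^0.
  monomial 3·x^1·y^1 ↦ 3·X^1·Y^1·Z^1.
  monomial -1·x^0·y^3 ↦ -1·X^0·Y^3·Z^0.
  monomial 3·x^0·y^2 ↦ 3·X^0·Y^2·Z^1.
  monomial -1·x^0·y^1 ↦ -1·X^0·Y^1·Z^2.
Collecting: F(X, Y, Z) = X**3 - X**2*Y - 2*X*Y**2 + 3*X*Y*Z - Y**3 + 3*Y**2*Z - Y*Z**2.


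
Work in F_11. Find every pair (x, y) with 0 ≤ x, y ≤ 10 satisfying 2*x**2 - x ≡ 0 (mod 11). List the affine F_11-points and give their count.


Affine F_11-points: {(0, 0), (0, 1), (0, 2), (0, 3), (0, 4), (0, 5), (0, 6), (0, 7), (0, 8), (0, 9), (0, 10), (6, 0), (6, 1), (6, 2), (6, 3), (6, 4), (6, 5), (6, 6), (6, 7), (6, 8), (6, 9), (6, 10)}; count = 22.

For each of the 121 pairs (x, y) ∈ F_11², evaluate f(x, y) mod 11. Record the zeros.
  x = 0: [0↦0, 1↦0, 2↦0, 3↦0, 4↦0, 5↦0, 6↦0, 7↦0, 8↦0, 9↦0, 10↦0]  zeros at y ∈ {0, 1, 2, 3, 4, 5, 6, 7, 8, 9, 10}
  x = 1: [0↦1, 1↦1, 2↦1, 3↦1, 4↦1, 5↦1, 6↦1, 7↦1, 8↦1, 9↦1, 10↦1]  zeros at y ∈ ∅
  x = 2: [0↦6, 1↦6, 2↦6, 3↦6, 4↦6, 5↦6, 6↦6, 7↦6, 8↦6, 9↦6, 10↦6]  zeros at y ∈ ∅
  x = 3: [0↦4, 1↦4, 2↦4, 3↦4, 4↦4, 5↦4, 6↦4, 7↦4, 8↦4, 9↦4, 10↦4]  zeros at y ∈ ∅
  x = 4: [0↦6, 1↦6, 2↦6, 3↦6, 4↦6, 5↦6, 6↦6, 7↦6, 8↦6, 9↦6, 10↦6]  zeros at y ∈ ∅
  x = 5: [0↦1, 1↦1, 2↦1, 3↦1, 4↦1, 5↦1, 6↦1, 7↦1, 8↦1, 9↦1, 10↦1]  zeros at y ∈ ∅
  x = 6: [0↦0, 1↦0, 2↦0, 3↦0, 4↦0, 5↦0, 6↦0, 7↦0, 8↦0, 9↦0, 10↦0]  zeros at y ∈ {0, 1, 2, 3, 4, 5, 6, 7, 8, 9, 10}
  x = 7: [0↦3, 1↦3, 2↦3, 3↦3, 4↦3, 5↦3, 6↦3, 7↦3, 8↦3, 9↦3, 10↦3]  zeros at y ∈ ∅
  x = 8: [0↦10, 1↦10, 2↦10, 3↦10, 4↦10, 5↦10, 6↦10, 7↦10, 8↦10, 9↦10, 10↦10]  zeros at y ∈ ∅
  x = 9: [0↦10, 1↦10, 2↦10, 3↦10, 4↦10, 5↦10, 6↦10, 7↦10, 8↦10, 9↦10, 10↦10]  zeros at y ∈ ∅
  x = 10: [0↦3, 1↦3, 2↦3, 3↦3, 4↦3, 5↦3, 6↦3, 7↦3, 8↦3, 9↦3, 10↦3]  zeros at y ∈ ∅
Collecting zeros: affine points = {(0, 0), (0, 1), (0, 2), (0, 3), (0, 4), (0, 5), (0, 6), (0, 7), (0, 8), (0, 9), (0, 10), (6, 0), (6, 1), (6, 2), (6, 3), (6, 4), (6, 5), (6, 6), (6, 7), (6, 8), (6, 9), (6, 10)}.
Total count |C(F_11)_aff| = 22.


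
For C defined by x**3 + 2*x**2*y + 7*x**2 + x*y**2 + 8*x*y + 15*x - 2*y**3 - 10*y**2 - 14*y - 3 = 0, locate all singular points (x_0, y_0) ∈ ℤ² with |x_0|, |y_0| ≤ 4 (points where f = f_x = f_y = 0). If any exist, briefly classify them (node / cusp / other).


Singular points: {(-1, -2)}; classification: cusp.

Compute partial derivatives:
  f_x = 3*x**2 + 4*x*y + 14*x + y**2 + 8*y + 15.
  f_y = 2*x**2 + 2*x*y + 8*x - 6*y**2 - 20*y - 14.
Scan x_0 ∈ {−4, ..., 4}. For each x_0, f_y(x_0, y) is a polynomial in y; find its integer roots y ∈ {−4, ..., 4}, then test f_x and f at those candidates.
  x = -4: f_y(-4, y) = -6*y**2 - 28*y - 14; no integer root y with |y| ≤ 4.
  x = -3: f_y(-3, y) = -6*y**2 - 26*y - 20; vanishes at y ∈ {-1}. (-3, -1): f_x = 5 ≠ 0.
  x = -2: f_y(-2, y) = -6*y**2 - 24*y - 22; no integer root y with |y| ≤ 4.
  x = -1: f_y(-1, y) = -6*y**2 - 22*y - 20; vanishes at y ∈ {-2}. (-1, -2): f_x = 0, f = 0 — SINGULAR.
  x = 0: f_y(0, y) = -6*y**2 - 20*y - 14; vanishes at y ∈ {-1}. (0, -1): f_x = 8 ≠ 0.
  x = 1: f_y(1, y) = -6*y**2 - 18*y - 4; no integer root y with |y| ≤ 4.
  x = 2: f_y(2, y) = -6*y**2 - 16*y + 10; no integer root y with |y| ≤ 4.
  x = 3: f_y(3, y) = -6*y**2 - 14*y + 28; no integer root y with |y| ≤ 4.
  x = 4: f_y(4, y) = -6*y**2 - 12*y + 50; no integer root y with |y| ≤ 4.
Only singular point on the grid: (-1, -2).
Classify: substitute x = -1 + u, y = -2 + v and expand: f = u**3 + 2*u**2*v + u*v**2 - 2*v**3 + v**2.
No constant or linear terms (consistent with a singular point). Quadratic part: v**2. Cubic part: u**3 + 2*u**2*v + u*v**2 - 2*v**3.
The quadratic part v**2 is a perfect square, so there is a single (double) tangent line v = 0, i.e. y = -2. Restricting the cubic part to that line (v = 0) leaves u**3 ≠ 0, so f is not divisible by v and the branch is v² ≈ -u**3 to lowest order — this is a cusp.
Classification: cusp.


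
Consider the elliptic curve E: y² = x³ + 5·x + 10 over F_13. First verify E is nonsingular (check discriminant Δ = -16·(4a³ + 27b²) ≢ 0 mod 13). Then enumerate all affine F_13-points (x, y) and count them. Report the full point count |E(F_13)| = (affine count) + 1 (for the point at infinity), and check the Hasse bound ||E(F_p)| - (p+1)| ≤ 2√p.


Affine points = {(0, 6), (0, 7), (1, 4), (1, 9), (3, 0), (4, 4), (4, 9), (5, 2), (5, 11), (6, 3), (6, 10), (8, 4), (8, 9), (9, 2), (9, 11), (12, 2), (12, 11)}; affine count = 17; |E(F_13)| = 18.

Discriminant check: Δ ∝ 4a³ + 27b² = 4·5³ + 27·10² = 4·125 + 27·100 ≡ 2 (mod 13). Nonzero ⇒ E is nonsingular.
For each x ∈ F_13, compute rhs = x³ + 5·x + 10 mod 13, then count y ∈ F_13 with y² ≡ rhs.
  x = 0: rhs = 10, matching y values: 6, 7 (2 points).
  x = 1: rhs = 3, matching y values: 4, 9 (2 points).
  x = 2: rhs = 2, matching y values: none (0 points).
  x = 3: rhs = 0, matching y values: 0 (1 points).
  x = 4: rhs = 3, matching y values: 4, 9 (2 points).
  x = 5: rhs = 4, matching y values: 2, 11 (2 points).
  x = 6: rhs = 9, matching y values: 3, 10 (2 points).
  x = 7: rhs = 11, matching y values: none (0 points).
  x = 8: rhs = 3, matching y values: 4, 9 (2 points).
  x = 9: rhs = 4, matching y values: 2, 11 (2 points).
  x = 10: rhs = 7, matching y values: none (0 points).
  x = 11: rhs = 5, matching y values: none (0 points).
  x = 12: rhs = 4, matching y values: 2, 11 (2 points).
Total affine count: 17.
Full point count |E(F_13)| = 17 + 1 = 18.
Hasse bound: |18 − (13+1)| = |4| = 4 ≤ 2√13 ≈ 7.2111 ✓.


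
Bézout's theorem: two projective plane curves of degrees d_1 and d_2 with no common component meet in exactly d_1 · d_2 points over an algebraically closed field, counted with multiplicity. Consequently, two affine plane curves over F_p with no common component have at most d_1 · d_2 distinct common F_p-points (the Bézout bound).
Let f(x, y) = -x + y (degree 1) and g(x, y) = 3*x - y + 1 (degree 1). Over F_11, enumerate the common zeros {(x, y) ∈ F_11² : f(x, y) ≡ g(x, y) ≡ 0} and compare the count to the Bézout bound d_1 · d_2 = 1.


Common zeros: {(5, 5)}; count = 1; Bézout bound = 1.

deg(f) = 1, deg(g) = 1, so Bézout bound = 1.
Scan x ∈ F_11. For each x, list the y ∈ F_11 with f(x, y) ≡ 0 and those with g(x, y) ≡ 0 (mod 11); the common zeros in that column are the intersection.
  x = 0: f ≡ 0 at y ∈ {0}; g ≡ 0 at y ∈ {1}; common: ∅.
  x = 1: f ≡ 0 at y ∈ {1}; g ≡ 0 at y ∈ {4}; common: ∅.
  x = 2: f ≡ 0 at y ∈ {2}; g ≡ 0 at y ∈ {7}; common: ∅.
  x = 3: f ≡ 0 at y ∈ {3}; g ≡ 0 at y ∈ {10}; common: ∅.
  x = 4: f ≡ 0 at y ∈ {4}; g ≡ 0 at y ∈ {2}; common: ∅.
  x = 5: f ≡ 0 at y ∈ {5}; g ≡ 0 at y ∈ {5}; common: {5}.
  x = 6: f ≡ 0 at y ∈ {6}; g ≡ 0 at y ∈ {8}; common: ∅.
  x = 7: f ≡ 0 at y ∈ {7}; g ≡ 0 at y ∈ {0}; common: ∅.
  x = 8: f ≡ 0 at y ∈ {8}; g ≡ 0 at y ∈ {3}; common: ∅.
  x = 9: f ≡ 0 at y ∈ {9}; g ≡ 0 at y ∈ {6}; common: ∅.
  x = 10: f ≡ 0 at y ∈ {10}; g ≡ 0 at y ∈ {9}; common: ∅.
Collecting: common zeros = {(5, 5)}, so the count is 1.
Comparison with the Bézout bound: 1 ≤ 1 = deg(f)·deg(g), as expected for curves with no common component (the bound is attained).


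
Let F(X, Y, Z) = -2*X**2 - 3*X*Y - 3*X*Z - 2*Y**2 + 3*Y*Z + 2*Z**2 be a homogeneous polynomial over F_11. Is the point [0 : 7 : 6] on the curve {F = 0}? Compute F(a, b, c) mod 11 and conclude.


F(0,7,6) ≡ 1 (mod 11); P is NOT on the curve.

Evaluate F(0, 7, 6) term-by-term (mod 11).
  -2*X**2 ↦ -2·0·1·1 = 0
  -3*X*Y ↦ -3·0·7·1 = 0
  -3*X*Z ↦ -3·0·1·6 = 0
  -2*Y**2 ↦ -2·1·49·1 = -98
  3*Y*Z ↦ 3·1·7·6 = 126
  2*Z**2 ↦ 2·1·1·36 = 72
Sum: F(0, 7, 6) = (0) + (0) + (0) + (-98) + (126) + (72) = 100.
Reducing mod 11: 100 ≡ 1 (mod 11).
Since F(a, b, c) ≡ 1 ≠ 0 (mod 11), P does NOT lie on the curve.


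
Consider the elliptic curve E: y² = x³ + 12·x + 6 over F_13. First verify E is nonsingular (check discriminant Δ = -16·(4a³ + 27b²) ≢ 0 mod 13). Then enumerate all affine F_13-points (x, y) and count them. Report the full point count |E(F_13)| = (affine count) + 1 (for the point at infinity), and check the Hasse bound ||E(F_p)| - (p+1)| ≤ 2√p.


Affine points = {(2, 5), (2, 8), (3, 2), (3, 11), (4, 1), (4, 12), (5, 3), (5, 10), (7, 2), (7, 11), (8, 4), (8, 9), (11, 0)}; affine count = 13; |E(F_13)| = 14.

Discriminant check: Δ ∝ 4a³ + 27b² = 4·12³ + 27·6² = 4·1728 + 27·36 ≡ 6 (mod 13). Nonzero ⇒ E is nonsingular.
For each x ∈ F_13, compute rhs = x³ + 12·x + 6 mod 13, then count y ∈ F_13 with y² ≡ rhs.
  x = 0: rhs = 6, matching y values: none (0 points).
  x = 1: rhs = 6, matching y values: none (0 points).
  x = 2: rhs = 12, matching y values: 5, 8 (2 points).
  x = 3: rhs = 4, matching y values: 2, 11 (2 points).
  x = 4: rhs = 1, matching y values: 1, 12 (2 points).
  x = 5: rhs = 9, matching y values: 3, 10 (2 points).
  x = 6: rhs = 8, matching y values: none (0 points).
  x = 7: rhs = 4, matching y values: 2, 11 (2 points).
  x = 8: rhs = 3, matching y values: 4, 9 (2 points).
  x = 9: rhs = 11, matching y values: none (0 points).
  x = 10: rhs = 8, matching y values: none (0 points).
  x = 11: rhs = 0, matching y values: 0 (1 points).
  x = 12: rhs = 6, matching y values: none (0 points).
Total affine count: 13.
Full point count |E(F_13)| = 13 + 1 = 14.
Hasse bound: |14 − (13+1)| = |0| = 0 ≤ 2√13 ≈ 7.2111 ✓.


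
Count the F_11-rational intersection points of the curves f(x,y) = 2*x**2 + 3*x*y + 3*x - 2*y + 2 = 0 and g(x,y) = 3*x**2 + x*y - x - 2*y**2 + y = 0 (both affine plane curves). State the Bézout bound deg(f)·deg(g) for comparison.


Common zeros: {(1, 4)}; count = 1; Bézout bound = 4.

deg(f) = 2, deg(g) = 2, so Bézout bound = 4.
Scan x ∈ F_11. For each x, list the y ∈ F_11 with f(x, y) ≡ 0 and those with g(x, y) ≡ 0 (mod 11); the common zeros in that column are the intersection.
  x = 0: f ≡ 0 at y ∈ {1}; g ≡ 0 at y ∈ {0, 6}; common: ∅.
  x = 1: f ≡ 0 at y ∈ {4}; g ≡ 0 at y ∈ {4, 8}; common: {4}.
  x = 2: f ≡ 0 at y ∈ {7}; g ≡ 0 at y ∈ {1, 6}; common: ∅.
  x = 3: f ≡ 0 at y ∈ {10}; g ≡ 0 at y ∈ ∅; common: ∅.
  x = 4: f ≡ 0 at y ∈ {2}; g ≡ 0 at y ∈ {0, 8}; common: ∅.
  x = 5: f ≡ 0 at y ∈ {5}; g ≡ 0 at y ∈ ∅; common: ∅.
  x = 6: f ≡ 0 at y ∈ {8}; g ≡ 0 at y ∈ ∅; common: ∅.
  x = 7: f ≡ 0 at y ∈ {0}; g ≡ 0 at y ∈ ∅; common: ∅.
  x = 8: f ≡ 0 at y ∈ {0, 1, 2, 3, 4, 5, 6, 7, 8, 9, 10}; g ≡ 0 at y ∈ ∅; common: ∅.
  x = 9: f ≡ 0 at y ∈ {6}; g ≡ 0 at y ∈ {1, 4}; common: ∅.
  x = 10: f ≡ 0 at y ∈ {9}; g ≡ 0 at y ∈ ∅; common: ∅.
Collecting: common zeros = {(1, 4)}, so the count is 1.
Comparison with the Bézout bound: 1 ≤ 4 = deg(f)·deg(g), as expected for curves with no common component (the affine F_11-count falls short of the bound because intersections may lie at infinity, over extension fields, or carry multiplicity).


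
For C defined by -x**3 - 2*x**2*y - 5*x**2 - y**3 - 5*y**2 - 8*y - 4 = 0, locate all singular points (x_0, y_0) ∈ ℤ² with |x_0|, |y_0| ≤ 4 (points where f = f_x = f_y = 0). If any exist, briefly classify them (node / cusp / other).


Singular points: {(0, -2)}; classification: node.

Compute partial derivatives:
  f_x = -3*x**2 - 4*x*y - 10*x.
  f_y = -2*x**2 - 3*y**2 - 10*y - 8.
Scan x_0 ∈ {−4, ..., 4}. For each x_0, f_y(x_0, y) is a polynomial in y; find its integer roots y ∈ {−4, ..., 4}, then test f_x and f at those candidates.
  x = -4: f_y(-4, y) = -3*y**2 - 10*y - 40; no integer root y with |y| ≤ 4.
  x = -3: f_y(-3, y) = -3*y**2 - 10*y - 26; no integer root y with |y| ≤ 4.
  x = -2: f_y(-2, y) = -3*y**2 - 10*y - 16; no integer root y with |y| ≤ 4.
  x = -1: f_y(-1, y) = -3*y**2 - 10*y - 10; no integer root y with |y| ≤ 4.
  x = 0: f_y(0, y) = -3*y**2 - 10*y - 8; vanishes at y ∈ {-2}. (0, -2): f_x = 0, f = 0 — SINGULAR.
  x = 1: f_y(1, y) = -3*y**2 - 10*y - 10; no integer root y with |y| ≤ 4.
  x = 2: f_y(2, y) = -3*y**2 - 10*y - 16; no integer root y with |y| ≤ 4.
  x = 3: f_y(3, y) = -3*y**2 - 10*y - 26; no integer root y with |y| ≤ 4.
  x = 4: f_y(4, y) = -3*y**2 - 10*y - 40; no integer root y with |y| ≤ 4.
Only singular point on the grid: (0, -2).
Classify: substitute x = 0 + u, y = -2 + v and expand: f = -u**3 - 2*u**2*v - u**2 - v**3 + v**2.
No constant or linear terms (consistent with a singular point). Quadratic part: -u**2 + v**2. Cubic part: -u**3 - 2*u**2*v - v**3.
The quadratic part v**2 - u**2 = (v − u)(v + u) splits into two distinct linear factors, so there are two distinct tangent lines y − -2 = ±(x − 0) — this is a node (ordinary double point).
Classification: node.


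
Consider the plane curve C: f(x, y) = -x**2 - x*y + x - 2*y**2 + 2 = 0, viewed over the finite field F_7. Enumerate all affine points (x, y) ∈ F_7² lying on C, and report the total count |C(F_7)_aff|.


Affine F_7-points: {(0, 1), (0, 6), (2, 0), (2, 6), (5, 4), (6, 0), (6, 4)}; count = 7.

For each of the 49 pairs (x, y) ∈ F_7², evaluate f(x, y) mod 7. Record the zeros.
  x = 0: [0↦2, 1↦0, 2↦1, 3↦5, 4↦5, 5↦1, 6↦0]  zeros at y ∈ {1, 6}
  x = 1: [0↦2, 1↦6, 2↦6, 3↦2, 4↦1, 5↦3, 6↦1]  zeros at y ∈ ∅
  x = 2: [0↦0, 1↦3, 2↦2, 3↦4, 4↦2, 5↦3, 6↦0]  zeros at y ∈ {0, 6}
  x = 3: [0↦3, 1↦5, 2↦3, 3↦4, 4↦1, 5↦1, 6↦4]  zeros at y ∈ ∅
  x = 4: [0↦4, 1↦5, 2↦2, 3↦2, 4↦5, 5↦4, 6↦6]  zeros at y ∈ ∅
  x = 5: [0↦3, 1↦3, 2↦6, 3↦5, 4↦0, 5↦5, 6↦6]  zeros at y ∈ {4}
  x = 6: [0↦0, 1↦6, 2↦1, 3↦6, 4↦0, 5↦4, 6↦4]  zeros at y ∈ {0, 4}
Collecting zeros: affine points = {(0, 1), (0, 6), (2, 0), (2, 6), (5, 4), (6, 0), (6, 4)}.
Total count |C(F_7)_aff| = 7.


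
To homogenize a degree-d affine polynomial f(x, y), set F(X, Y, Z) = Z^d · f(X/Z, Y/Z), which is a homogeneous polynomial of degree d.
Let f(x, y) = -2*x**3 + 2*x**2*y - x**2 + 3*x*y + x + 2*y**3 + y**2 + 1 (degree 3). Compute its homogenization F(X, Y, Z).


F(X, Y, Z) = -2*X**3 + 2*X**2*Y - X**2*Z + 3*X*Y*Z + X*Z**2 + 2*Y**3 + Y**2*Z + Z**3

deg(f) = 3.
Substitute x = X/Z, y = Y/Z into f, then multiply by Z^3.
  monomial -2·x^3·y^0 ↦ -2·X^3·Y^0·Z^0.
  monomial 2·x^2·y^1 ↦ 2·X^2·Y^1·Z^0.
  monomial -1·x^2·y^0 ↦ -1·X^2·Y^0·Z^1.
  monomial 3·x^1·y^1 ↦ 3·X^1·Y^1·Z^1.
  monomial 1·x^1·y^0 ↦ 1·X^1·Y^0·Z^2.
  monomial 2·x^0·y^3 ↦ 2·X^0·Y^3·Z^0.
  monomial 1·x^0·y^2 ↦ 1·X^0·Y^2·Z^1.
  monomial 1·x^0·y^0 ↦ 1·X^0·Y^0·Z^3.
Collecting: F(X, Y, Z) = -2*X**3 + 2*X**2*Y - X**2*Z + 3*X*Y*Z + X*Z**2 + 2*Y**3 + Y**2*Z + Z**3.


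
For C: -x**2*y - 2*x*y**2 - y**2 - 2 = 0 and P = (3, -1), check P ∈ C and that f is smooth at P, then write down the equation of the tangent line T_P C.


Tangent line at P: 4*x + 5*y - 7 = 0.

Step 1: f(3, -1) = 0, so P lies on C.
Step 2: partial derivatives
  f_x(x, y) = -2*x*y - 2*y**2, f_y(x, y) = -x**2 - 4*x*y - 2*y.
  f_x(P) = 4, f_y(P) = 5 (gradient nonzero, so P is smooth).
Step 3: tangent line at P: 4·(x − 3) + 5·(y − -1) = 0.
Expanding: 4*x + 5*y - 7 = 0.


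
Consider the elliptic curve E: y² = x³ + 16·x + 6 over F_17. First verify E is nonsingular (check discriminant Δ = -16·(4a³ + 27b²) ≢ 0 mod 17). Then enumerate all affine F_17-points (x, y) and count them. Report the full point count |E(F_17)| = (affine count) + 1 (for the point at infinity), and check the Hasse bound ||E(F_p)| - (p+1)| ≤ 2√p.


Affine points = {(3, 8), (3, 9), (4, 7), (4, 10), (7, 6), (7, 11), (8, 0), (11, 0), (14, 4), (14, 13), (15, 0)}; affine count = 11; |E(F_17)| = 12.

Discriminant check: Δ ∝ 4a³ + 27b² = 4·16³ + 27·6² = 4·4096 + 27·36 ≡ 16 (mod 17). Nonzero ⇒ E is nonsingular.
For each x ∈ F_17, compute rhs = x³ + 16·x + 6 mod 17, then count y ∈ F_17 with y² ≡ rhs.
  x = 0: rhs = 6, matching y values: none (0 points).
  x = 1: rhs = 6, matching y values: none (0 points).
  x = 2: rhs = 12, matching y values: none (0 points).
  x = 3: rhs = 13, matching y values: 8, 9 (2 points).
  x = 4: rhs = 15, matching y values: 7, 10 (2 points).
  x = 5: rhs = 7, matching y values: none (0 points).
  x = 6: rhs = 12, matching y values: none (0 points).
  x = 7: rhs = 2, matching y values: 6, 11 (2 points).
  x = 8: rhs = 0, matching y values: 0 (1 points).
  x = 9: rhs = 12, matching y values: none (0 points).
  x = 10: rhs = 10, matching y values: none (0 points).
  x = 11: rhs = 0, matching y values: 0 (1 points).
  x = 12: rhs = 5, matching y values: none (0 points).
  x = 13: rhs = 14, matching y values: none (0 points).
  x = 14: rhs = 16, matching y values: 4, 13 (2 points).
  x = 15: rhs = 0, matching y values: 0 (1 points).
  x = 16: rhs = 6, matching y values: none (0 points).
Total affine count: 11.
Full point count |E(F_17)| = 11 + 1 = 12.
Hasse bound: |12 − (17+1)| = |-6| = 6 ≤ 2√17 ≈ 8.2462 ✓.


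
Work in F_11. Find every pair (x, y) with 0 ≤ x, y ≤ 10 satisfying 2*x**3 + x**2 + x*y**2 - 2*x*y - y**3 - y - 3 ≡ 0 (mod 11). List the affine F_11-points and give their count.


Affine F_11-points: {(0, 3), (1, 0), (1, 6), (2, 8), (3, 1), (4, 8), (7, 7), (8, 10), (9, 4), (10, 8)}; count = 10.

For each of the 121 pairs (x, y) ∈ F_11², evaluate f(x, y) mod 11. Record the zeros.
  x = 0: [0↦8, 1↦6, 2↦9, 3↦0, 4↦6, 5↦10, 6↦6, 7↦10, 8↦5, 9↦7, 10↦10]  zeros at y ∈ {3}
  x = 1: [0↦0, 1↦8, 2↦1, 3↦6, 4↦6, 5↦6, 6↦0, 7↦4, 8↦1, 9↦7, 10↦5]  zeros at y ∈ {0, 6}
  x = 2: [0↦6, 1↦2, 2↦7, 3↦4, 4↦9, 5↦5, 6↦8, 7↦1, 8↦0, 9↦10, 10↦3]  zeros at y ∈ {8}
  x = 3: [0↦5, 1↦0, 2↦6, 3↦6, 4↦5, 5↦8, 6↦9, 7↦2, 8↦3, 9↦6, 10↦5]  zeros at y ∈ {1}
  x = 4: [0↦9, 1↦3, 2↦10, 3↦2, 4↦6, 5↦5, 6↦4, 7↦8, 8↦0, 9↦7, 10↦1]  zeros at y ∈ {8}
  x = 5: [0↦8, 1↦1, 2↦9, 3↦4, 4↦2, 5↦8, 6↦5, 7↦9, 8↦3, 9↦3, 10↦3]  zeros at y ∈ ∅
  x = 6: [0↦3, 1↦6, 2↦4, 3↦2, 4↦5, 5↦7, 6↦2, 7↦6, 8↦2, 9↦6, 10↦1]  zeros at y ∈ ∅
  x = 7: [0↦6, 1↦8, 2↦7, 3↦8, 4↦5, 5↦3, 6↦7, 7↦0, 8↦9, 9↦6, 10↦7]  zeros at y ∈ {7}
  x = 8: [0↦7, 1↦8, 2↦8, 3↦1, 4↦3, 5↦8, 6↦10, 7↦3, 8↦3, 9↦4, 10↦0]  zeros at y ∈ {10}
  x = 9: [0↦7, 1↦7, 2↦8, 3↦4, 4↦0, 5↦1, 6↦1, 7↦5, 8↦7, 9↦1, 10↦3]  zeros at y ∈ {4}
  x = 10: [0↦7, 1↦6, 2↦8, 3↦7, 4↦8, 5↦5, 6↦3, 7↦7, 8↦0, 9↦9, 10↦6]  zeros at y ∈ {8}
Collecting zeros: affine points = {(0, 3), (1, 0), (1, 6), (2, 8), (3, 1), (4, 8), (7, 7), (8, 10), (9, 4), (10, 8)}.
Total count |C(F_11)_aff| = 10.


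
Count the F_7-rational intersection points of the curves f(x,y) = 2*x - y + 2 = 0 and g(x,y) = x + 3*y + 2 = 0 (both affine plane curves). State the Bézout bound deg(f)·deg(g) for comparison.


Common zeros: ∅; count = 0; Bézout bound = 1.

deg(f) = 1, deg(g) = 1, so Bézout bound = 1.
Scan x ∈ F_7. For each x, list the y ∈ F_7 with f(x, y) ≡ 0 and those with g(x, y) ≡ 0 (mod 7); the common zeros in that column are the intersection.
  x = 0: f ≡ 0 at y ∈ {2}; g ≡ 0 at y ∈ {4}; common: ∅.
  x = 1: f ≡ 0 at y ∈ {4}; g ≡ 0 at y ∈ {6}; common: ∅.
  x = 2: f ≡ 0 at y ∈ {6}; g ≡ 0 at y ∈ {1}; common: ∅.
  x = 3: f ≡ 0 at y ∈ {1}; g ≡ 0 at y ∈ {3}; common: ∅.
  x = 4: f ≡ 0 at y ∈ {3}; g ≡ 0 at y ∈ {5}; common: ∅.
  x = 5: f ≡ 0 at y ∈ {5}; g ≡ 0 at y ∈ {0}; common: ∅.
  x = 6: f ≡ 0 at y ∈ {0}; g ≡ 0 at y ∈ {2}; common: ∅.
Collecting: common zeros = ∅, so the count is 0.
Comparison with the Bézout bound: 0 ≤ 1 = deg(f)·deg(g), as expected for curves with no common component (the affine F_7-count falls short of the bound because intersections may lie at infinity, over extension fields, or carry multiplicity).


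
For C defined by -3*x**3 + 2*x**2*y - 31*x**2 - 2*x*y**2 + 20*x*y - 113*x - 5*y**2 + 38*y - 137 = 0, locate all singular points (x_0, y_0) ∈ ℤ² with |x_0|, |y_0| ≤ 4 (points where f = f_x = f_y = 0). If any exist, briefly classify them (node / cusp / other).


Singular points: {(-3, 2)}; classification: cusp.

Compute partial derivatives:
  f_x = -9*x**2 + 4*x*y - 62*x - 2*y**2 + 20*y - 113.
  f_y = 2*x**2 - 4*x*y + 20*x - 10*y + 38.
Scan x_0 ∈ {−4, ..., 4}. For each x_0, f_y(x_0, y) is a polynomial in y; find its integer roots y ∈ {−4, ..., 4}, then test f_x and f at those candidates.
  x = -4: f_y(-4, y) = 6*y - 10; no integer root y with |y| ≤ 4.
  x = -3: f_y(-3, y) = 2*y - 4; vanishes at y ∈ {2}. (-3, 2): f_x = 0, f = 0 — SINGULAR.
  x = -2: f_y(-2, y) = 6 - 2*y; vanishes at y ∈ {3}. (-2, 3): f_x = -7 ≠ 0.
  x = -1: f_y(-1, y) = 20 - 6*y; no integer root y with |y| ≤ 4.
  x = 0: f_y(0, y) = 38 - 10*y; no integer root y with |y| ≤ 4.
  x = 1: f_y(1, y) = 60 - 14*y; no integer root y with |y| ≤ 4.
  x = 2: f_y(2, y) = 86 - 18*y; no integer root y with |y| ≤ 4.
  x = 3: f_y(3, y) = 116 - 22*y; no integer root y with |y| ≤ 4.
  x = 4: f_y(4, y) = 150 - 26*y; no integer root y with |y| ≤ 4.
Only singular point on the grid: (-3, 2).
Classify: substitute x = -3 + u, y = 2 + v and expand: f = -3*u**3 + 2*u**2*v - 2*u*v**2 + v**2.
No constant or linear terms (consistent with a singular point). Quadratic part: v**2. Cubic part: -3*u**3 + 2*u**2*v - 2*u*v**2.
The quadratic part v**2 is a perfect square, so there is a single (double) tangent line v = 0, i.e. y = 2. Restricting the cubic part to that line (v = 0) leaves -3*u**3 ≠ 0, so f is not divisible by v and the branch is v² ≈ 3*u**3 to lowest order — this is a cusp.
Classification: cusp.


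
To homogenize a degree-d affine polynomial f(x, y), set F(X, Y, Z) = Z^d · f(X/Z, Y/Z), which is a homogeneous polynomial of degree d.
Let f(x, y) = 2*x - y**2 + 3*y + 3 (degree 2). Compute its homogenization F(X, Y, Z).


F(X, Y, Z) = 2*X*Z - Y**2 + 3*Y*Z + 3*Z**2

deg(f) = 2.
Substitute x = X/Z, y = Y/Z into f, then multiply by Z^2.
  monomial 2·x^1·y^0 ↦ 2·X^1·Y^0·Z^1.
  monomial -1·x^0·y^2 ↦ -1·X^0·Y^2·Z^0.
  monomial 3·x^0·y^1 ↦ 3·X^0·Y^1·Z^1.
  monomial 3·x^0·y^0 ↦ 3·X^0·Y^0·Z^2.
Collecting: F(X, Y, Z) = 2*X*Z - Y**2 + 3*Y*Z + 3*Z**2.


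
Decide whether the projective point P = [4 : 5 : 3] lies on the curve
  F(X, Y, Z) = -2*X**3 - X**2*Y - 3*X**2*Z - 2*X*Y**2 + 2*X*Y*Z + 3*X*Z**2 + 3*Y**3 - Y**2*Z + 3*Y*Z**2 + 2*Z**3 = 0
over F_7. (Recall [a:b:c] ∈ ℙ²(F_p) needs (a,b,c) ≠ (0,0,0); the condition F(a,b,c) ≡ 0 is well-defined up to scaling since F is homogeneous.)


F(4,5,3) ≡ 4 (mod 7); P is NOT on the curve.

Evaluate F(4, 5, 3) term-by-term (mod 7).
  -2*X**3 ↦ -2·64·1·1 = -128
  -X**2*Y ↦ -1·16·5·1 = -80
  -3*X**2*Z ↦ -3·16·1·3 = -144
  -2*X*Y**2 ↦ -2·4·25·1 = -200
  2*X*Y*Z ↦ 2·4·5·3 = 120
  3*X*Z**2 ↦ 3·4·1·9 = 108
  3*Y**3 ↦ 3·1·125·1 = 375
  -Y**2*Z ↦ -1·1·25·3 = -75
  3*Y*Z**2 ↦ 3·1·5·9 = 135
  2*Z**3 ↦ 2·1·1·27 = 54
Sum: F(4, 5, 3) = (-128) + (-80) + (-144) + (-200) + (120) + (108) + (375) + (-75) + (135) + (54) = 165.
Reducing mod 7: 165 ≡ 4 (mod 7).
Since F(a, b, c) ≡ 4 ≠ 0 (mod 7), P does NOT lie on the curve.
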